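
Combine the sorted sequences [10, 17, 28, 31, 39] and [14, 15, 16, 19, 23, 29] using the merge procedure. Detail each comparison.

Merging process:

Compare 10 vs 14: take 10 from left. Merged: [10]
Compare 17 vs 14: take 14 from right. Merged: [10, 14]
Compare 17 vs 15: take 15 from right. Merged: [10, 14, 15]
Compare 17 vs 16: take 16 from right. Merged: [10, 14, 15, 16]
Compare 17 vs 19: take 17 from left. Merged: [10, 14, 15, 16, 17]
Compare 28 vs 19: take 19 from right. Merged: [10, 14, 15, 16, 17, 19]
Compare 28 vs 23: take 23 from right. Merged: [10, 14, 15, 16, 17, 19, 23]
Compare 28 vs 29: take 28 from left. Merged: [10, 14, 15, 16, 17, 19, 23, 28]
Compare 31 vs 29: take 29 from right. Merged: [10, 14, 15, 16, 17, 19, 23, 28, 29]
Append remaining from left: [31, 39]. Merged: [10, 14, 15, 16, 17, 19, 23, 28, 29, 31, 39]

Final merged array: [10, 14, 15, 16, 17, 19, 23, 28, 29, 31, 39]
Total comparisons: 9

The merged array is [10, 14, 15, 16, 17, 19, 23, 28, 29, 31, 39], requiring 9 comparisons. The merge step runs in O(n) time where n is the total number of elements.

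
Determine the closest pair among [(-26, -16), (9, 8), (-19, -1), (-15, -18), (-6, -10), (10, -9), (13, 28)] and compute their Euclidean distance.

Computing all pairwise distances among 7 points:

d((-26, -16), (9, 8)) = 42.4382
d((-26, -16), (-19, -1)) = 16.5529
d((-26, -16), (-15, -18)) = 11.1803 <-- minimum
d((-26, -16), (-6, -10)) = 20.8806
d((-26, -16), (10, -9)) = 36.6742
d((-26, -16), (13, 28)) = 58.7963
d((9, 8), (-19, -1)) = 29.4109
d((9, 8), (-15, -18)) = 35.3836
d((9, 8), (-6, -10)) = 23.4307
d((9, 8), (10, -9)) = 17.0294
d((9, 8), (13, 28)) = 20.3961
d((-19, -1), (-15, -18)) = 17.4642
d((-19, -1), (-6, -10)) = 15.8114
d((-19, -1), (10, -9)) = 30.0832
d((-19, -1), (13, 28)) = 43.1856
d((-15, -18), (-6, -10)) = 12.0416
d((-15, -18), (10, -9)) = 26.5707
d((-15, -18), (13, 28)) = 53.8516
d((-6, -10), (10, -9)) = 16.0312
d((-6, -10), (13, 28)) = 42.4853
d((10, -9), (13, 28)) = 37.1214

Closest pair: (-26, -16) and (-15, -18) with distance 11.1803

The closest pair is (-26, -16) and (-15, -18) with Euclidean distance 11.1803. For 7 points, brute-force pairwise comparison is shown above. For large n, the divide-and-conquer algorithm (sort by x, recurse on halves, check the dividing strip) achieves O(n log n).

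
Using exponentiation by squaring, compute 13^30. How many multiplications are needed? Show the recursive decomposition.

Computing 13^30 by squaring (build up from 13^1; each line after the first costs one multiplication):

13^1 = 13
13^2 = (13^1)^2 = 13^2 = 169
13^3 = 13 * 13^2 = 13 * 169 = 2197
13^6 = (13^3)^2 = 2197^2 = 4826809
13^7 = 13 * 13^6 = 13 * 4826809 = 62748517
13^14 = (13^7)^2 = 62748517^2 = 3937376385699289
13^15 = 13 * 13^14 = 13 * 3937376385699289 = 51185893014090757
13^30 = (13^15)^2 = 51185893014090757^2 = 2619995643649944960380551432833049

Result: 2619995643649944960380551432833049
Multiplications needed: 7 (7 lines after 13^1)

13^30 = 2619995643649944960380551432833049. Using exponentiation by squaring, this requires 7 multiplications. The key idea: if the exponent is even, square the half-power; if odd, multiply by the base once.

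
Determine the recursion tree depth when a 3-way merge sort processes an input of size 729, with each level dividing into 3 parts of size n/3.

For divide and conquer with division factor 3:

Problem sizes at each level:
Level 0: 729
Level 1: 243
Level 2: 81
Level 3: 27
Level 4: 9
Level 5: 3
Level 6: 1

The root is level 0 and the size-1 base case is level 6 (the tree spans levels 0 through 6, i.e. 7 levels counting the root), so the depth is the number of divisions: log_3(729) = 6

The recursion tree depth is log_3(729) = 6. At each level, the problem size is divided by 3, so it takes 6 divisions to reduce to a base case of size 1. The algorithm makes 3 recursive calls at each level.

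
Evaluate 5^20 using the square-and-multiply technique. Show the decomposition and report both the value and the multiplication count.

Computing 5^20 by squaring (build up from 5^1; each line after the first costs one multiplication):

5^1 = 5
5^2 = (5^1)^2 = 5^2 = 25
5^4 = (5^2)^2 = 25^2 = 625
5^5 = 5 * 5^4 = 5 * 625 = 3125
5^10 = (5^5)^2 = 3125^2 = 9765625
5^20 = (5^10)^2 = 9765625^2 = 95367431640625

Result: 95367431640625
Multiplications needed: 5 (5 lines after 5^1)

5^20 = 95367431640625. Using exponentiation by squaring, this requires 5 multiplications. The key idea: if the exponent is even, square the half-power; if odd, multiply by the base once.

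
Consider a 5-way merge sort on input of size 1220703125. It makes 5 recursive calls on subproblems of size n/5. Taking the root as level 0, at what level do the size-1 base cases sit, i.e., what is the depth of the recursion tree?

For divide and conquer with division factor 5:

Problem sizes at each level:
Level 0: 1220703125
Level 1: 244140625
Level 2: 48828125
Level 3: 9765625
Level 4: 1953125
Level 5: 390625
Level 6: 78125
Level 7: 15625
Level 8: 3125
Level 9: 625
Level 10: 125
Level 11: 25
Level 12: 5
Level 13: 1

The root is level 0 and the size-1 base case is level 13 (the tree spans levels 0 through 13, i.e. 14 levels counting the root), so the depth is the number of divisions: log_5(1220703125) = 13

The recursion tree depth is log_5(1220703125) = 13. At each level, the problem size is divided by 5, so it takes 13 divisions to reduce to a base case of size 1. The algorithm makes 5 recursive calls at each level.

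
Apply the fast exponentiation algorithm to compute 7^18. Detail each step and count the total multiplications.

Computing 7^18 by squaring (build up from 7^1; each line after the first costs one multiplication):

7^1 = 7
7^2 = (7^1)^2 = 7^2 = 49
7^4 = (7^2)^2 = 49^2 = 2401
7^8 = (7^4)^2 = 2401^2 = 5764801
7^9 = 7 * 7^8 = 7 * 5764801 = 40353607
7^18 = (7^9)^2 = 40353607^2 = 1628413597910449

Result: 1628413597910449
Multiplications needed: 5 (5 lines after 7^1)

7^18 = 1628413597910449. Using exponentiation by squaring, this requires 5 multiplications. The key idea: if the exponent is even, square the half-power; if odd, multiply by the base once.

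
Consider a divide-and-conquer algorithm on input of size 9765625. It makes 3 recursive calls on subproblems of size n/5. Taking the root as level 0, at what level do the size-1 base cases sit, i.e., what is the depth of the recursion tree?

For divide and conquer with division factor 5:

Problem sizes at each level:
Level 0: 9765625
Level 1: 1953125
Level 2: 390625
Level 3: 78125
Level 4: 15625
Level 5: 3125
Level 6: 625
Level 7: 125
Level 8: 25
Level 9: 5
Level 10: 1

The root is level 0 and the size-1 base case is level 10 (the tree spans levels 0 through 10, i.e. 11 levels counting the root), so the depth is the number of divisions: log_5(9765625) = 10

The recursion tree depth is log_5(9765625) = 10. At each level, the problem size is divided by 5, so it takes 10 divisions to reduce to a base case of size 1. The algorithm makes 3 recursive calls at each level.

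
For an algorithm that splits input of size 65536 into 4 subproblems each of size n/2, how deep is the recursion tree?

For divide and conquer with division factor 2:

Problem sizes at each level:
Level 0: 65536
Level 1: 32768
Level 2: 16384
Level 3: 8192
Level 4: 4096
Level 5: 2048
Level 6: 1024
Level 7: 512
Level 8: 256
Level 9: 128
Level 10: 64
Level 11: 32
Level 12: 16
Level 13: 8
Level 14: 4
Level 15: 2
Level 16: 1

The root is level 0 and the size-1 base case is level 16 (the tree spans levels 0 through 16, i.e. 17 levels counting the root), so the depth is the number of divisions: log_2(65536) = 16

The recursion tree depth is log_2(65536) = 16. At each level, the problem size is divided by 2, so it takes 16 divisions to reduce to a base case of size 1. The algorithm makes 4 recursive calls at each level.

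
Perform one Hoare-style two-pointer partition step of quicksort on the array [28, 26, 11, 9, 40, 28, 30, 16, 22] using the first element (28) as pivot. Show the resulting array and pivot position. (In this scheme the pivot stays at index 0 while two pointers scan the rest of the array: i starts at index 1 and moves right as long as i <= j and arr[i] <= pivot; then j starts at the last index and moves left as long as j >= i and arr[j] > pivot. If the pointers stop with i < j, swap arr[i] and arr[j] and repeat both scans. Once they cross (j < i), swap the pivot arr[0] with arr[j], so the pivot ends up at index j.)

Hoare-style two-pointer partition with pivot = 28:

Initial array: [28, 26, 11, 9, 40, 28, 30, 16, 22]

Pointers start at i = 1, j = 8.
i stops at index 4 (arr[4]=40 > 28), j stops at index 8 (arr[8]=22 <= 28): swap arr[4] and arr[8], array becomes [28, 26, 11, 9, 22, 28, 30, 16, 40]
i stops at index 6 (arr[6]=30 > 28), j stops at index 7 (arr[7]=16 <= 28): swap arr[6] and arr[7], array becomes [28, 26, 11, 9, 22, 28, 16, 30, 40]
i ends at 7, j ends at 6: the pointers have crossed (j < i), so scanning stops.

Swap pivot arr[0] with arr[6] to place pivot at position 6: [16, 26, 11, 9, 22, 28, 28, 30, 40]
Pivot position: 6

After partitioning with pivot 28, the array becomes [16, 26, 11, 9, 22, 28, 28, 30, 40]. The pivot is placed at index 6. All elements to the left of the pivot are <= 28, and all elements to the right are > 28.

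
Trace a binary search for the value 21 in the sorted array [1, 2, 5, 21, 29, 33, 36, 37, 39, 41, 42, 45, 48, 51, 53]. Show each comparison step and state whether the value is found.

Binary search for 21 in [1, 2, 5, 21, 29, 33, 36, 37, 39, 41, 42, 45, 48, 51, 53]:

lo=0, hi=14, mid=7, arr[mid]=37 -> 37 > 21, search left half
lo=0, hi=6, mid=3, arr[mid]=21 -> Found target at index 3!

Binary search finds 21 at index 3 after 2 comparisons. The search repeatedly halves the search space by comparing with the middle element.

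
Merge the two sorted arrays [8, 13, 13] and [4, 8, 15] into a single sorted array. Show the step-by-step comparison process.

Merging process:

Compare 8 vs 4: take 4 from right. Merged: [4]
Compare 8 vs 8: take 8 from left. Merged: [4, 8]
Compare 13 vs 8: take 8 from right. Merged: [4, 8, 8]
Compare 13 vs 15: take 13 from left. Merged: [4, 8, 8, 13]
Compare 13 vs 15: take 13 from left. Merged: [4, 8, 8, 13, 13]
Append remaining from right: [15]. Merged: [4, 8, 8, 13, 13, 15]

Final merged array: [4, 8, 8, 13, 13, 15]
Total comparisons: 5

The merged array is [4, 8, 8, 13, 13, 15], requiring 5 comparisons. The merge step runs in O(n) time where n is the total number of elements.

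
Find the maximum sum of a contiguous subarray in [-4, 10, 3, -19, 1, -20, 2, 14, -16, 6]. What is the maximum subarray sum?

Using Kadane's algorithm on [-4, 10, 3, -19, 1, -20, 2, 14, -16, 6]:

Scanning through the array:
Position 1 (value 10): max_ending_here = 10, max_so_far = 10
Position 2 (value 3): max_ending_here = 13, max_so_far = 13
Position 3 (value -19): max_ending_here = -6, max_so_far = 13
Position 4 (value 1): max_ending_here = 1, max_so_far = 13
Position 5 (value -20): max_ending_here = -19, max_so_far = 13
Position 6 (value 2): max_ending_here = 2, max_so_far = 13
Position 7 (value 14): max_ending_here = 16, max_so_far = 16
Position 8 (value -16): max_ending_here = 0, max_so_far = 16
Position 9 (value 6): max_ending_here = 6, max_so_far = 16

Maximum subarray: [2, 14]
Maximum sum: 16

The maximum subarray is [2, 14] with sum 16. This subarray runs from index 6 to index 7.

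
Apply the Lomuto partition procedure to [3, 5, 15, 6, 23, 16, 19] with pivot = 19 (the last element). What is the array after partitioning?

Lomuto partition with pivot = 19:

Initial array: [3, 5, 15, 6, 23, 16, 19]

arr[0]=3 <= 19: swap with position 0, array becomes [3, 5, 15, 6, 23, 16, 19]
arr[1]=5 <= 19: swap with position 1, array becomes [3, 5, 15, 6, 23, 16, 19]
arr[2]=15 <= 19: swap with position 2, array becomes [3, 5, 15, 6, 23, 16, 19]
arr[3]=6 <= 19: swap with position 3, array becomes [3, 5, 15, 6, 23, 16, 19]
arr[4]=23 > 19: no swap
arr[5]=16 <= 19: swap with position 4, array becomes [3, 5, 15, 6, 16, 23, 19]

Place pivot at position 5: [3, 5, 15, 6, 16, 19, 23]
Pivot position: 5

After partitioning with pivot 19, the array becomes [3, 5, 15, 6, 16, 19, 23]. The pivot is placed at index 5. All elements to the left of the pivot are <= 19, and all elements to the right are > 19.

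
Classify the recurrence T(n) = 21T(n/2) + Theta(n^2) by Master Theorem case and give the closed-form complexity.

Master Theorem for T(n) = 21T(n/2) + O(n^2):

a = 21, b = 2, c = 2
log_b(a) = log_2(21) = 4.3923

Case 1: c = 2 < log_2(21) = 4.3923
T(n) = O(n^(log_2 21))

For T(n) = 21T(n/2) + O(n^2): log_2(21) = 4.3923. This is Case 1 of the Master Theorem (c < log_b(a), work dominated by leaves), giving O(n^(log_2 21)).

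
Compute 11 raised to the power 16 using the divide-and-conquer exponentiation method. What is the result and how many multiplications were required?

Computing 11^16 by squaring (build up from 11^1; each line after the first costs one multiplication):

11^1 = 11
11^2 = (11^1)^2 = 11^2 = 121
11^4 = (11^2)^2 = 121^2 = 14641
11^8 = (11^4)^2 = 14641^2 = 214358881
11^16 = (11^8)^2 = 214358881^2 = 45949729863572161

Result: 45949729863572161
Multiplications needed: 4 (4 lines after 11^1)

11^16 = 45949729863572161. Using exponentiation by squaring, this requires 4 multiplications. The key idea: if the exponent is even, square the half-power; if odd, multiply by the base once.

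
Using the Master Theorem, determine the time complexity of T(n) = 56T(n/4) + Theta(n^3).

Master Theorem for T(n) = 56T(n/4) + O(n^3):

a = 56, b = 4, c = 3
log_b(a) = log_4(56) = 2.9037

Case 3: c = 3 > log_4(56) = 2.9037
T(n) = O(n^3) = O(n^3)

For T(n) = 56T(n/4) + O(n^3): log_4(56) = 2.9037. This is Case 3 of the Master Theorem (c > log_b(a), work dominated by root), giving O(n^3).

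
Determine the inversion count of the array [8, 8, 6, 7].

Finding inversions in [8, 8, 6, 7]:

(0, 2): arr[0]=8 > arr[2]=6
(0, 3): arr[0]=8 > arr[3]=7
(1, 2): arr[1]=8 > arr[2]=6
(1, 3): arr[1]=8 > arr[3]=7

Total inversions: 4

The array has 4 inversion(s): (0,2), (0,3), (1,2), (1,3). Each pair (i,j) satisfies i < j and arr[i] > arr[j].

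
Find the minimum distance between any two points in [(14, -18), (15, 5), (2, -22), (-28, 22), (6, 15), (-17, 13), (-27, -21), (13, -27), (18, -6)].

Computing all pairwise distances among 9 points:

d((14, -18), (15, 5)) = 23.0217
d((14, -18), (2, -22)) = 12.6491
d((14, -18), (-28, 22)) = 58.0
d((14, -18), (6, 15)) = 33.9559
d((14, -18), (-17, 13)) = 43.8406
d((14, -18), (-27, -21)) = 41.1096
d((14, -18), (13, -27)) = 9.0554 <-- minimum
d((14, -18), (18, -6)) = 12.6491
d((15, 5), (2, -22)) = 29.9666
d((15, 5), (-28, 22)) = 46.2385
d((15, 5), (6, 15)) = 13.4536
d((15, 5), (-17, 13)) = 32.9848
d((15, 5), (-27, -21)) = 49.3964
d((15, 5), (13, -27)) = 32.0624
d((15, 5), (18, -6)) = 11.4018
d((2, -22), (-28, 22)) = 53.2541
d((2, -22), (6, 15)) = 37.2156
d((2, -22), (-17, 13)) = 39.8246
d((2, -22), (-27, -21)) = 29.0172
d((2, -22), (13, -27)) = 12.083
d((2, -22), (18, -6)) = 22.6274
d((-28, 22), (6, 15)) = 34.7131
d((-28, 22), (-17, 13)) = 14.2127
d((-28, 22), (-27, -21)) = 43.0116
d((-28, 22), (13, -27)) = 63.8905
d((-28, 22), (18, -6)) = 53.8516
d((6, 15), (-17, 13)) = 23.0868
d((6, 15), (-27, -21)) = 48.8365
d((6, 15), (13, -27)) = 42.5793
d((6, 15), (18, -6)) = 24.1868
d((-17, 13), (-27, -21)) = 35.4401
d((-17, 13), (13, -27)) = 50.0
d((-17, 13), (18, -6)) = 39.8246
d((-27, -21), (13, -27)) = 40.4475
d((-27, -21), (18, -6)) = 47.4342
d((13, -27), (18, -6)) = 21.587

Closest pair: (14, -18) and (13, -27) with distance 9.0554

The closest pair is (14, -18) and (13, -27) with Euclidean distance 9.0554. For 9 points, brute-force pairwise comparison is shown above. For large n, the divide-and-conquer algorithm (sort by x, recurse on halves, check the dividing strip) achieves O(n log n).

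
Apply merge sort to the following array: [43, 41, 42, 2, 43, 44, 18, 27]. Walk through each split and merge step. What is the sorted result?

Merge sort trace:

Split: [43, 41, 42, 2, 43, 44, 18, 27] -> [43, 41, 42, 2] and [43, 44, 18, 27]
  Split: [43, 41, 42, 2] -> [43, 41] and [42, 2]
    Split: [43, 41] -> [43] and [41]
    Merge: [43] + [41] -> [41, 43]
    Split: [42, 2] -> [42] and [2]
    Merge: [42] + [2] -> [2, 42]
  Merge: [41, 43] + [2, 42] -> [2, 41, 42, 43]
  Split: [43, 44, 18, 27] -> [43, 44] and [18, 27]
    Split: [43, 44] -> [43] and [44]
    Merge: [43] + [44] -> [43, 44]
    Split: [18, 27] -> [18] and [27]
    Merge: [18] + [27] -> [18, 27]
  Merge: [43, 44] + [18, 27] -> [18, 27, 43, 44]
Merge: [2, 41, 42, 43] + [18, 27, 43, 44] -> [2, 18, 27, 41, 42, 43, 43, 44]

Final sorted array: [2, 18, 27, 41, 42, 43, 43, 44]

The merge sort proceeds by recursively splitting the array and merging sorted halves.
After all merges, the sorted array is [2, 18, 27, 41, 42, 43, 43, 44].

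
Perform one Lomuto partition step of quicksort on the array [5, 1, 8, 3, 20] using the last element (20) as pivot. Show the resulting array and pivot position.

Lomuto partition with pivot = 20:

Initial array: [5, 1, 8, 3, 20]

arr[0]=5 <= 20: swap with position 0, array becomes [5, 1, 8, 3, 20]
arr[1]=1 <= 20: swap with position 1, array becomes [5, 1, 8, 3, 20]
arr[2]=8 <= 20: swap with position 2, array becomes [5, 1, 8, 3, 20]
arr[3]=3 <= 20: swap with position 3, array becomes [5, 1, 8, 3, 20]

Place pivot at position 4: [5, 1, 8, 3, 20]
Pivot position: 4

After partitioning with pivot 20, the array becomes [5, 1, 8, 3, 20]. The pivot is placed at index 4. All elements to the left of the pivot are <= 20, and all elements to the right are > 20.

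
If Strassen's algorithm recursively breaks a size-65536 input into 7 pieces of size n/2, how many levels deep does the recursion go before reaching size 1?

For divide and conquer with division factor 2:

Problem sizes at each level:
Level 0: 65536
Level 1: 32768
Level 2: 16384
Level 3: 8192
Level 4: 4096
Level 5: 2048
Level 6: 1024
Level 7: 512
Level 8: 256
Level 9: 128
Level 10: 64
Level 11: 32
Level 12: 16
Level 13: 8
Level 14: 4
Level 15: 2
Level 16: 1

The root is level 0 and the size-1 base case is level 16 (the tree spans levels 0 through 16, i.e. 17 levels counting the root), so the depth is the number of divisions: log_2(65536) = 16

The recursion tree depth is log_2(65536) = 16. At each level, the problem size is divided by 2, so it takes 16 divisions to reduce to a base case of size 1. The algorithm makes 7 recursive calls at each level.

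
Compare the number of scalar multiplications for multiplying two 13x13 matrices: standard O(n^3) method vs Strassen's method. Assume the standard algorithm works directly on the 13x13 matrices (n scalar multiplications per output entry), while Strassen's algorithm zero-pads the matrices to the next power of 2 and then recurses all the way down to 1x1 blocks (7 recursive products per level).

Matrix multiplication for 13x13 matrices:

Strassen's algorithm requires power-of-2 dimensions. Pad 13x13 to 16x16 (next power of 2).

Standard algorithm: 13^3 = 2197 multiplications
Strassen's algorithm: 7^(log2(16)) = 7^4 = 2401 multiplications
Difference: 2197 - 2401 = -204 (Strassen uses MORE here due to padding overhead — for small or just-over-power-of-2 n, padding can outweigh the per-level savings)

Standard: 2197 multiplications (13^3). Strassen: 2401 multiplications (7^4, after padding to 16x16). Strassen reduces 8 recursive multiplications to 7 at each level.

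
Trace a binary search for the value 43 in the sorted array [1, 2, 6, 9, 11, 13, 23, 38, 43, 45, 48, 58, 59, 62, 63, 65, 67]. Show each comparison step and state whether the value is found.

Binary search for 43 in [1, 2, 6, 9, 11, 13, 23, 38, 43, 45, 48, 58, 59, 62, 63, 65, 67]:

lo=0, hi=16, mid=8, arr[mid]=43 -> Found target at index 8!

Binary search finds 43 at index 8 after 1 comparisons. The search repeatedly halves the search space by comparing with the middle element.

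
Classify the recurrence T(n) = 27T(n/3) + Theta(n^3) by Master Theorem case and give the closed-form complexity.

Master Theorem for T(n) = 27T(n/3) + O(n^3):

a = 27, b = 3, c = 3
log_b(a) = log_3(27) = 3.0000

Case 2: c = 3 = log_3(27) = 3.0000
T(n) = O(n^3 log n) = O(n^3 log n)

For T(n) = 27T(n/3) + O(n^3): log_3(27) = 3.0000. This is Case 2 of the Master Theorem (c = log_b(a), equal work at all levels), giving O(n^3 log n).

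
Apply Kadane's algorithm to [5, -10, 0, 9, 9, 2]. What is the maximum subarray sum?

Using Kadane's algorithm on [5, -10, 0, 9, 9, 2]:

Scanning through the array:
Position 1 (value -10): max_ending_here = -5, max_so_far = 5
Position 2 (value 0): max_ending_here = 0, max_so_far = 5
Position 3 (value 9): max_ending_here = 9, max_so_far = 9
Position 4 (value 9): max_ending_here = 18, max_so_far = 18
Position 5 (value 2): max_ending_here = 20, max_so_far = 20

Maximum subarray: [0, 9, 9, 2]
Maximum sum: 20

The maximum subarray is [0, 9, 9, 2] with sum 20. This subarray runs from index 2 to index 5.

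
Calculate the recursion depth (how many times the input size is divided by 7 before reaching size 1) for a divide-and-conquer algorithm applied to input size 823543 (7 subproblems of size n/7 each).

For divide and conquer with division factor 7:

Problem sizes at each level:
Level 0: 823543
Level 1: 117649
Level 2: 16807
Level 3: 2401
Level 4: 343
Level 5: 49
Level 6: 7
Level 7: 1

The root is level 0 and the size-1 base case is level 7 (the tree spans levels 0 through 7, i.e. 8 levels counting the root), so the depth is the number of divisions: log_7(823543) = 7

The recursion tree depth is log_7(823543) = 7. At each level, the problem size is divided by 7, so it takes 7 divisions to reduce to a base case of size 1. The algorithm makes 7 recursive calls at each level.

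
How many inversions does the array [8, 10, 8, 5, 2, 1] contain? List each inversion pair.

Finding inversions in [8, 10, 8, 5, 2, 1]:

(0, 3): arr[0]=8 > arr[3]=5
(0, 4): arr[0]=8 > arr[4]=2
(0, 5): arr[0]=8 > arr[5]=1
(1, 2): arr[1]=10 > arr[2]=8
(1, 3): arr[1]=10 > arr[3]=5
(1, 4): arr[1]=10 > arr[4]=2
(1, 5): arr[1]=10 > arr[5]=1
(2, 3): arr[2]=8 > arr[3]=5
(2, 4): arr[2]=8 > arr[4]=2
(2, 5): arr[2]=8 > arr[5]=1
(3, 4): arr[3]=5 > arr[4]=2
(3, 5): arr[3]=5 > arr[5]=1
(4, 5): arr[4]=2 > arr[5]=1

Total inversions: 13

The array has 13 inversion(s): (0,3), (0,4), (0,5), (1,2), (1,3), (1,4), (1,5), (2,3), (2,4), (2,5), (3,4), (3,5), (4,5). Each pair (i,j) satisfies i < j and arr[i] > arr[j].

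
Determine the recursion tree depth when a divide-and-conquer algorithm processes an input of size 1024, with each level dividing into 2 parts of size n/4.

For divide and conquer with division factor 4:

Problem sizes at each level:
Level 0: 1024
Level 1: 256
Level 2: 64
Level 3: 16
Level 4: 4
Level 5: 1

The root is level 0 and the size-1 base case is level 5 (the tree spans levels 0 through 5, i.e. 6 levels counting the root), so the depth is the number of divisions: log_4(1024) = 5

The recursion tree depth is log_4(1024) = 5. At each level, the problem size is divided by 4, so it takes 5 divisions to reduce to a base case of size 1. The algorithm makes 2 recursive calls at each level.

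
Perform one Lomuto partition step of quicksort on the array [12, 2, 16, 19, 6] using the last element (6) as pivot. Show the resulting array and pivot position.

Lomuto partition with pivot = 6:

Initial array: [12, 2, 16, 19, 6]

arr[0]=12 > 6: no swap
arr[1]=2 <= 6: swap with position 0, array becomes [2, 12, 16, 19, 6]
arr[2]=16 > 6: no swap
arr[3]=19 > 6: no swap

Place pivot at position 1: [2, 6, 16, 19, 12]
Pivot position: 1

After partitioning with pivot 6, the array becomes [2, 6, 16, 19, 12]. The pivot is placed at index 1. All elements to the left of the pivot are <= 6, and all elements to the right are > 6.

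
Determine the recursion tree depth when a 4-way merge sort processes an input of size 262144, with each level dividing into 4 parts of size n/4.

For divide and conquer with division factor 4:

Problem sizes at each level:
Level 0: 262144
Level 1: 65536
Level 2: 16384
Level 3: 4096
Level 4: 1024
Level 5: 256
Level 6: 64
Level 7: 16
Level 8: 4
Level 9: 1

The root is level 0 and the size-1 base case is level 9 (the tree spans levels 0 through 9, i.e. 10 levels counting the root), so the depth is the number of divisions: log_4(262144) = 9

The recursion tree depth is log_4(262144) = 9. At each level, the problem size is divided by 4, so it takes 9 divisions to reduce to a base case of size 1. The algorithm makes 4 recursive calls at each level.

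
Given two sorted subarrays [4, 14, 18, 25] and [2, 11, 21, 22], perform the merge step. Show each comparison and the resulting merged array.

Merging process:

Compare 4 vs 2: take 2 from right. Merged: [2]
Compare 4 vs 11: take 4 from left. Merged: [2, 4]
Compare 14 vs 11: take 11 from right. Merged: [2, 4, 11]
Compare 14 vs 21: take 14 from left. Merged: [2, 4, 11, 14]
Compare 18 vs 21: take 18 from left. Merged: [2, 4, 11, 14, 18]
Compare 25 vs 21: take 21 from right. Merged: [2, 4, 11, 14, 18, 21]
Compare 25 vs 22: take 22 from right. Merged: [2, 4, 11, 14, 18, 21, 22]
Append remaining from left: [25]. Merged: [2, 4, 11, 14, 18, 21, 22, 25]

Final merged array: [2, 4, 11, 14, 18, 21, 22, 25]
Total comparisons: 7

The merged array is [2, 4, 11, 14, 18, 21, 22, 25], requiring 7 comparisons. The merge step runs in O(n) time where n is the total number of elements.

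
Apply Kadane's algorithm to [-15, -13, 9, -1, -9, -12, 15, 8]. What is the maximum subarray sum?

Using Kadane's algorithm on [-15, -13, 9, -1, -9, -12, 15, 8]:

Scanning through the array:
Position 1 (value -13): max_ending_here = -13, max_so_far = -13
Position 2 (value 9): max_ending_here = 9, max_so_far = 9
Position 3 (value -1): max_ending_here = 8, max_so_far = 9
Position 4 (value -9): max_ending_here = -1, max_so_far = 9
Position 5 (value -12): max_ending_here = -12, max_so_far = 9
Position 6 (value 15): max_ending_here = 15, max_so_far = 15
Position 7 (value 8): max_ending_here = 23, max_so_far = 23

Maximum subarray: [15, 8]
Maximum sum: 23

The maximum subarray is [15, 8] with sum 23. This subarray runs from index 6 to index 7.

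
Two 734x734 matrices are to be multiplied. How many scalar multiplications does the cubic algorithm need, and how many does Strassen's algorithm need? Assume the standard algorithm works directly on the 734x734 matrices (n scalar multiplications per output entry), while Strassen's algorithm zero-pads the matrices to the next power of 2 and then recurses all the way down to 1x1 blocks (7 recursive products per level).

Matrix multiplication for 734x734 matrices:

Strassen's algorithm requires power-of-2 dimensions. Pad 734x734 to 1024x1024 (next power of 2).

Standard algorithm: 734^3 = 395446904 multiplications
Strassen's algorithm: 7^(log2(1024)) = 7^10 = 282475249 multiplications
Savings: 395446904 - 282475249 = 112971655 multiplications

Standard: 395446904 multiplications (734^3). Strassen: 282475249 multiplications (7^10, after padding to 1024x1024). Strassen reduces 8 recursive multiplications to 7 at each level.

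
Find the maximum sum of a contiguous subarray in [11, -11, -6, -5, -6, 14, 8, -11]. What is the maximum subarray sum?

Using Kadane's algorithm on [11, -11, -6, -5, -6, 14, 8, -11]:

Scanning through the array:
Position 1 (value -11): max_ending_here = 0, max_so_far = 11
Position 2 (value -6): max_ending_here = -6, max_so_far = 11
Position 3 (value -5): max_ending_here = -5, max_so_far = 11
Position 4 (value -6): max_ending_here = -6, max_so_far = 11
Position 5 (value 14): max_ending_here = 14, max_so_far = 14
Position 6 (value 8): max_ending_here = 22, max_so_far = 22
Position 7 (value -11): max_ending_here = 11, max_so_far = 22

Maximum subarray: [14, 8]
Maximum sum: 22

The maximum subarray is [14, 8] with sum 22. This subarray runs from index 5 to index 6.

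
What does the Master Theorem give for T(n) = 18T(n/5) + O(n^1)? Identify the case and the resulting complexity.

Master Theorem for T(n) = 18T(n/5) + O(n^1):

a = 18, b = 5, c = 1
log_b(a) = log_5(18) = 1.7959

Case 1: c = 1 < log_5(18) = 1.7959
T(n) = O(n^(log_5 18))

For T(n) = 18T(n/5) + O(n^1): log_5(18) = 1.7959. This is Case 1 of the Master Theorem (c < log_b(a), work dominated by leaves), giving O(n^(log_5 18)).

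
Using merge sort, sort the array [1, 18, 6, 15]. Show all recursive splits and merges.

Merge sort trace:

Split: [1, 18, 6, 15] -> [1, 18] and [6, 15]
  Split: [1, 18] -> [1] and [18]
  Merge: [1] + [18] -> [1, 18]
  Split: [6, 15] -> [6] and [15]
  Merge: [6] + [15] -> [6, 15]
Merge: [1, 18] + [6, 15] -> [1, 6, 15, 18]

Final sorted array: [1, 6, 15, 18]

The merge sort proceeds by recursively splitting the array and merging sorted halves.
After all merges, the sorted array is [1, 6, 15, 18].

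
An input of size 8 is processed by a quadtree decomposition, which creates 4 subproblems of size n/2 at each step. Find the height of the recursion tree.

For divide and conquer with division factor 2:

Problem sizes at each level:
Level 0: 8
Level 1: 4
Level 2: 2
Level 3: 1

The root is level 0 and the size-1 base case is level 3 (the tree spans levels 0 through 3, i.e. 4 levels counting the root), so the depth is the number of divisions: log_2(8) = 3

The recursion tree depth is log_2(8) = 3. At each level, the problem size is divided by 2, so it takes 3 divisions to reduce to a base case of size 1. The algorithm makes 4 recursive calls at each level.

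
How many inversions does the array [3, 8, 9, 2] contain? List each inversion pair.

Finding inversions in [3, 8, 9, 2]:

(0, 3): arr[0]=3 > arr[3]=2
(1, 3): arr[1]=8 > arr[3]=2
(2, 3): arr[2]=9 > arr[3]=2

Total inversions: 3

The array has 3 inversion(s): (0,3), (1,3), (2,3). Each pair (i,j) satisfies i < j and arr[i] > arr[j].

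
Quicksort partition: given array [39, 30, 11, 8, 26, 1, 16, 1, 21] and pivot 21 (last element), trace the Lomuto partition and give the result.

Lomuto partition with pivot = 21:

Initial array: [39, 30, 11, 8, 26, 1, 16, 1, 21]

arr[0]=39 > 21: no swap
arr[1]=30 > 21: no swap
arr[2]=11 <= 21: swap with position 0, array becomes [11, 30, 39, 8, 26, 1, 16, 1, 21]
arr[3]=8 <= 21: swap with position 1, array becomes [11, 8, 39, 30, 26, 1, 16, 1, 21]
arr[4]=26 > 21: no swap
arr[5]=1 <= 21: swap with position 2, array becomes [11, 8, 1, 30, 26, 39, 16, 1, 21]
arr[6]=16 <= 21: swap with position 3, array becomes [11, 8, 1, 16, 26, 39, 30, 1, 21]
arr[7]=1 <= 21: swap with position 4, array becomes [11, 8, 1, 16, 1, 39, 30, 26, 21]

Place pivot at position 5: [11, 8, 1, 16, 1, 21, 30, 26, 39]
Pivot position: 5

After partitioning with pivot 21, the array becomes [11, 8, 1, 16, 1, 21, 30, 26, 39]. The pivot is placed at index 5. All elements to the left of the pivot are <= 21, and all elements to the right are > 21.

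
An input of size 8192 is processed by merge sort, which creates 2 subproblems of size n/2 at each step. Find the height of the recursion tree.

For divide and conquer with division factor 2:

Problem sizes at each level:
Level 0: 8192
Level 1: 4096
Level 2: 2048
Level 3: 1024
Level 4: 512
Level 5: 256
Level 6: 128
Level 7: 64
Level 8: 32
Level 9: 16
Level 10: 8
Level 11: 4
Level 12: 2
Level 13: 1

The root is level 0 and the size-1 base case is level 13 (the tree spans levels 0 through 13, i.e. 14 levels counting the root), so the depth is the number of divisions: log_2(8192) = 13

The recursion tree depth is log_2(8192) = 13. At each level, the problem size is divided by 2, so it takes 13 divisions to reduce to a base case of size 1. The algorithm makes 2 recursive calls at each level.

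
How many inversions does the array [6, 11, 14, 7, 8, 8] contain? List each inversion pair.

Finding inversions in [6, 11, 14, 7, 8, 8]:

(1, 3): arr[1]=11 > arr[3]=7
(1, 4): arr[1]=11 > arr[4]=8
(1, 5): arr[1]=11 > arr[5]=8
(2, 3): arr[2]=14 > arr[3]=7
(2, 4): arr[2]=14 > arr[4]=8
(2, 5): arr[2]=14 > arr[5]=8

Total inversions: 6

The array has 6 inversion(s): (1,3), (1,4), (1,5), (2,3), (2,4), (2,5). Each pair (i,j) satisfies i < j and arr[i] > arr[j].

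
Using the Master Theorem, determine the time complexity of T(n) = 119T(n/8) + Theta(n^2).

Master Theorem for T(n) = 119T(n/8) + O(n^2):

a = 119, b = 8, c = 2
log_b(a) = log_8(119) = 2.2983

Case 1: c = 2 < log_8(119) = 2.2983
T(n) = O(n^(log_8 119))

For T(n) = 119T(n/8) + O(n^2): log_8(119) = 2.2983. This is Case 1 of the Master Theorem (c < log_b(a), work dominated by leaves), giving O(n^(log_8 119)).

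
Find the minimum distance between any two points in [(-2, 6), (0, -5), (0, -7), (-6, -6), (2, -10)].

Computing all pairwise distances among 5 points:

d((-2, 6), (0, -5)) = 11.1803
d((-2, 6), (0, -7)) = 13.1529
d((-2, 6), (-6, -6)) = 12.6491
d((-2, 6), (2, -10)) = 16.4924
d((0, -5), (0, -7)) = 2.0 <-- minimum
d((0, -5), (-6, -6)) = 6.0828
d((0, -5), (2, -10)) = 5.3852
d((0, -7), (-6, -6)) = 6.0828
d((0, -7), (2, -10)) = 3.6056
d((-6, -6), (2, -10)) = 8.9443

Closest pair: (0, -5) and (0, -7) with distance 2.0

The closest pair is (0, -5) and (0, -7) with Euclidean distance 2.0. For 5 points, brute-force pairwise comparison is shown above. For large n, the divide-and-conquer algorithm (sort by x, recurse on halves, check the dividing strip) achieves O(n log n).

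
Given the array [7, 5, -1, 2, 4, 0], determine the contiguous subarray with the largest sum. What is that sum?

Using Kadane's algorithm on [7, 5, -1, 2, 4, 0]:

Scanning through the array:
Position 1 (value 5): max_ending_here = 12, max_so_far = 12
Position 2 (value -1): max_ending_here = 11, max_so_far = 12
Position 3 (value 2): max_ending_here = 13, max_so_far = 13
Position 4 (value 4): max_ending_here = 17, max_so_far = 17
Position 5 (value 0): max_ending_here = 17, max_so_far = 17

Maximum subarray: [7, 5, -1, 2, 4]
Maximum sum: 17

The maximum subarray is [7, 5, -1, 2, 4] with sum 17. This subarray runs from index 0 to index 4.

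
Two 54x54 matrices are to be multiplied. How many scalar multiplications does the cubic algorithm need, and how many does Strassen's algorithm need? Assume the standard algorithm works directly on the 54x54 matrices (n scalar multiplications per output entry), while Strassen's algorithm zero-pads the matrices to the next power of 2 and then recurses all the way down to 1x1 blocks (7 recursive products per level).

Matrix multiplication for 54x54 matrices:

Strassen's algorithm requires power-of-2 dimensions. Pad 54x54 to 64x64 (next power of 2).

Standard algorithm: 54^3 = 157464 multiplications
Strassen's algorithm: 7^(log2(64)) = 7^6 = 117649 multiplications
Savings: 157464 - 117649 = 39815 multiplications

Standard: 157464 multiplications (54^3). Strassen: 117649 multiplications (7^6, after padding to 64x64). Strassen reduces 8 recursive multiplications to 7 at each level.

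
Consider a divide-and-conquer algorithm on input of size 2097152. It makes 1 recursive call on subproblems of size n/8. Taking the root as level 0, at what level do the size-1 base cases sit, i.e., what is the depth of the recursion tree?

For divide and conquer with division factor 8:

Problem sizes at each level:
Level 0: 2097152
Level 1: 262144
Level 2: 32768
Level 3: 4096
Level 4: 512
Level 5: 64
Level 6: 8
Level 7: 1

The root is level 0 and the size-1 base case is level 7 (the tree spans levels 0 through 7, i.e. 8 levels counting the root), so the depth is the number of divisions: log_8(2097152) = 7

The recursion tree depth is log_8(2097152) = 7. At each level, the problem size is divided by 8, so it takes 7 divisions to reduce to a base case of size 1. The algorithm makes 1 recursive call at each level.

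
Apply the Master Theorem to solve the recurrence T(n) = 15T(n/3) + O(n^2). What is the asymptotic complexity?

Master Theorem for T(n) = 15T(n/3) + O(n^2):

a = 15, b = 3, c = 2
log_b(a) = log_3(15) = 2.4650

Case 1: c = 2 < log_3(15) = 2.4650
T(n) = O(n^(log_3 15))

For T(n) = 15T(n/3) + O(n^2): log_3(15) = 2.4650. This is Case 1 of the Master Theorem (c < log_b(a), work dominated by leaves), giving O(n^(log_3 15)).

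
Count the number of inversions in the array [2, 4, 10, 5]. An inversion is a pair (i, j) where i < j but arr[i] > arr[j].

Finding inversions in [2, 4, 10, 5]:

(2, 3): arr[2]=10 > arr[3]=5

Total inversions: 1

The array has 1 inversion(s): (2,3). Each pair (i,j) satisfies i < j and arr[i] > arr[j].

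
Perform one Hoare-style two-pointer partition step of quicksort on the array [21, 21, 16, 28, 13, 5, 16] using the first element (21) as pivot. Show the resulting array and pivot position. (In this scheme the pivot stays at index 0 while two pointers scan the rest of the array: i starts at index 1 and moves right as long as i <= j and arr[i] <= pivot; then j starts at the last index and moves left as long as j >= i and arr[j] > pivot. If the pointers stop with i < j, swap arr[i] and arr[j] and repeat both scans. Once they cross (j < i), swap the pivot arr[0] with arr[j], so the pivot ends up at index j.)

Hoare-style two-pointer partition with pivot = 21:

Initial array: [21, 21, 16, 28, 13, 5, 16]

Pointers start at i = 1, j = 6.
i stops at index 3 (arr[3]=28 > 21), j stops at index 6 (arr[6]=16 <= 21): swap arr[3] and arr[6], array becomes [21, 21, 16, 16, 13, 5, 28]
i ends at 6, j ends at 5: the pointers have crossed (j < i), so scanning stops.

Swap pivot arr[0] with arr[5] to place pivot at position 5: [5, 21, 16, 16, 13, 21, 28]
Pivot position: 5

After partitioning with pivot 21, the array becomes [5, 21, 16, 16, 13, 21, 28]. The pivot is placed at index 5. All elements to the left of the pivot are <= 21, and all elements to the right are > 21.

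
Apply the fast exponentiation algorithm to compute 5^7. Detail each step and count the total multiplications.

Computing 5^7 by squaring (build up from 5^1; each line after the first costs one multiplication):

5^1 = 5
5^2 = (5^1)^2 = 5^2 = 25
5^3 = 5 * 5^2 = 5 * 25 = 125
5^6 = (5^3)^2 = 125^2 = 15625
5^7 = 5 * 5^6 = 5 * 15625 = 78125

Result: 78125
Multiplications needed: 4 (4 lines after 5^1)

5^7 = 78125. Using exponentiation by squaring, this requires 4 multiplications. The key idea: if the exponent is even, square the half-power; if odd, multiply by the base once.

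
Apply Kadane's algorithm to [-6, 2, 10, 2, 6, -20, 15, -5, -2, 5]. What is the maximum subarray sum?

Using Kadane's algorithm on [-6, 2, 10, 2, 6, -20, 15, -5, -2, 5]:

Scanning through the array:
Position 1 (value 2): max_ending_here = 2, max_so_far = 2
Position 2 (value 10): max_ending_here = 12, max_so_far = 12
Position 3 (value 2): max_ending_here = 14, max_so_far = 14
Position 4 (value 6): max_ending_here = 20, max_so_far = 20
Position 5 (value -20): max_ending_here = 0, max_so_far = 20
Position 6 (value 15): max_ending_here = 15, max_so_far = 20
Position 7 (value -5): max_ending_here = 10, max_so_far = 20
Position 8 (value -2): max_ending_here = 8, max_so_far = 20
Position 9 (value 5): max_ending_here = 13, max_so_far = 20

Maximum subarray: [2, 10, 2, 6]
Maximum sum: 20

The maximum subarray is [2, 10, 2, 6] with sum 20. This subarray runs from index 1 to index 4.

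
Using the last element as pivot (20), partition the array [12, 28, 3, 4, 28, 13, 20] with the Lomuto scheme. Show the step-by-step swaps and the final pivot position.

Lomuto partition with pivot = 20:

Initial array: [12, 28, 3, 4, 28, 13, 20]

arr[0]=12 <= 20: swap with position 0, array becomes [12, 28, 3, 4, 28, 13, 20]
arr[1]=28 > 20: no swap
arr[2]=3 <= 20: swap with position 1, array becomes [12, 3, 28, 4, 28, 13, 20]
arr[3]=4 <= 20: swap with position 2, array becomes [12, 3, 4, 28, 28, 13, 20]
arr[4]=28 > 20: no swap
arr[5]=13 <= 20: swap with position 3, array becomes [12, 3, 4, 13, 28, 28, 20]

Place pivot at position 4: [12, 3, 4, 13, 20, 28, 28]
Pivot position: 4

After partitioning with pivot 20, the array becomes [12, 3, 4, 13, 20, 28, 28]. The pivot is placed at index 4. All elements to the left of the pivot are <= 20, and all elements to the right are > 20.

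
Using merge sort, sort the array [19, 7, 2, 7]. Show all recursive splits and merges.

Merge sort trace:

Split: [19, 7, 2, 7] -> [19, 7] and [2, 7]
  Split: [19, 7] -> [19] and [7]
  Merge: [19] + [7] -> [7, 19]
  Split: [2, 7] -> [2] and [7]
  Merge: [2] + [7] -> [2, 7]
Merge: [7, 19] + [2, 7] -> [2, 7, 7, 19]

Final sorted array: [2, 7, 7, 19]

The merge sort proceeds by recursively splitting the array and merging sorted halves.
After all merges, the sorted array is [2, 7, 7, 19].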